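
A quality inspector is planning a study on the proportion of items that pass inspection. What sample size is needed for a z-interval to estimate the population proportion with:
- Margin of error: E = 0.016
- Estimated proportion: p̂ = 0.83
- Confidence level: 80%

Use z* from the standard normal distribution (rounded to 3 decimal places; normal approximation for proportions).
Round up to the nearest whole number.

Using z* for proportion z-interval (normal approximation).

For 80% confidence, z* = 1.282 (from standard normal table)

Sample size formula for proportion z-interval: n = z*²p̂(1-p̂)/E²

n = 1.282² × 0.83 × 0.17 / 0.016²
  = 1.643524 × 0.1411 / 0.000256
  = 905.8642

Round up to the nearest whole number: n = 906

906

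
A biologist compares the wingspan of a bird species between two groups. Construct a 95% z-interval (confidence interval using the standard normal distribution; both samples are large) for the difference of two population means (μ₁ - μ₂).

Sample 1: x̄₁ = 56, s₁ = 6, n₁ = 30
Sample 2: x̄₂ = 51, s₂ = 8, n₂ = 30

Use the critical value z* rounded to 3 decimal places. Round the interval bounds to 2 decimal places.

Both samples are large (n₁ = 30 ≥ 30, n₂ = 30 ≥ 30), so a z-interval for the difference of means applies.

Point estimate: x̄₁ - x̄₂ = 56 - 51 = 5

Standard error: SE = √(s₁²/n₁ + s₂²/n₂)
= √(6²/30 + 8²/30)
= √(1.200000 + 2.133333)
= 1.825742

For 95% confidence, z* = 1.96 (from standard normal table)
Margin of error: E = z* × SE = 1.96 × 1.825742 = 3.5785

Z-interval: (x̄₁ - x̄₂) ± E = 5 ± 3.5785 = (1.4215, 8.5785)

Rounded to 2 decimal places:

(1.42, 8.58)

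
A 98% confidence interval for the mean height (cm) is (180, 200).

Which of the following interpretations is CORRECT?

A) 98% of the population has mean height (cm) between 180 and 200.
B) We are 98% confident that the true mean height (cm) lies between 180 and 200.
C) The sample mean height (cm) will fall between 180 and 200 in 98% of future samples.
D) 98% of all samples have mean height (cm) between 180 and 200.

A confidence interval represents our confidence in the procedure, not a probability statement about the parameter.

Key concept: If we repeated this sampling process many times and computed a 98% CI each time, about 98% of those intervals would contain the true population parameter.

For this specific interval (180, 200):
- Midpoint (point estimate): 190
- Margin of error: 10

The correct interpretation is the one stating confidence that the true parameter lies in the interval — option B.

B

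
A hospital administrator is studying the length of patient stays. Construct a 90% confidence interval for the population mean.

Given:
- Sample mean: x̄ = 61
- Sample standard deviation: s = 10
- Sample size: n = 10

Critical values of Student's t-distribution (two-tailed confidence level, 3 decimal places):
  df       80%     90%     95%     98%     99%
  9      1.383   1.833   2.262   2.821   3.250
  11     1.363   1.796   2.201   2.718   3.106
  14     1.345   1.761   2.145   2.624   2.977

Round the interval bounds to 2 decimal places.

The population standard deviation σ is unknown (only the sample standard deviation s is given), so use a t-interval with df = n - 1 = 10 - 1 = 9.

For 90% confidence with df = 9, t* = 1.833 (from t-table)

Standard error: SE = s/√n = 10/√10 = 3.162278

Margin of error: E = t* × SE = 1.833 × 3.162278 = 5.7965

T-interval: x̄ ± E = 61 ± 5.7965 = (55.2035, 66.7965)

Rounded to 2 decimal places:

(55.20, 66.80)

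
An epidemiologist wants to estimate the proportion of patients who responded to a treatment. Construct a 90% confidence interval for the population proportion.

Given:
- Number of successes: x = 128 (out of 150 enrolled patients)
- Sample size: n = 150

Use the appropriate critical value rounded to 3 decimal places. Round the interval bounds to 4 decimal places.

Sample proportion: p̂ = 128/150 = 0.8533333

Check conditions for normal approximation:
  np̂ = 128 ≥ 10 ✓
  n(1-p̂) = 22 ≥ 10 ✓

The sample is large enough, so use a z-interval (normal approximation) for the proportion.

For 90% confidence, z* = 1.645 (from standard normal table)

Standard error: SE = √(p̂(1-p̂)/n) = √(0.8533333×0.1466667/150) = 0.028885470

Margin of error: E = z* × SE = 1.645 × 0.028885470 = 0.0475166

Z-interval: p̂ ± E = 0.8533333 ± 0.0475166 = (0.8058167, 0.9008499)

Rounded to 4 decimal places:

(0.8058, 0.9008)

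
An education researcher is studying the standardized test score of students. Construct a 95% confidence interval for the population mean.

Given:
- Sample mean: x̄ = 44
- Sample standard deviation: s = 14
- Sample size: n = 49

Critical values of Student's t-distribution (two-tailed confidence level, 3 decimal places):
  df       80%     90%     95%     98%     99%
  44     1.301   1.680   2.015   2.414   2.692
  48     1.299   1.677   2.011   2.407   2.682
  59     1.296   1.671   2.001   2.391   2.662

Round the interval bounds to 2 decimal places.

The population standard deviation σ is unknown (only the sample standard deviation s is given), so use a t-interval with df = n - 1 = 49 - 1 = 48.

For 95% confidence with df = 48, t* = 2.011 (from t-table)

Standard error: SE = s/√n = 14/√49 = 2.000000

Margin of error: E = t* × SE = 2.011 × 2.000000 = 4.0220

T-interval: x̄ ± E = 44 ± 4.0220 = (39.9780, 48.0220)

Rounded to 2 decimal places:

(39.98, 48.02)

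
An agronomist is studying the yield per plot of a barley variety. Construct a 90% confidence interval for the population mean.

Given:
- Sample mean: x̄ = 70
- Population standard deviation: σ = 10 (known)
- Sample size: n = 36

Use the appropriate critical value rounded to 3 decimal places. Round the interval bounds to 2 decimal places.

The population standard deviation σ is known, so use a z-interval (standard normal critical value).

For 90% confidence, z* = 1.645 (from standard normal table)

Standard error: SE = σ/√n = 10/√36 = 1.666667

Margin of error: E = z* × SE = 1.645 × 1.666667 = 2.7417

Z-interval: x̄ ± E = 70 ± 2.7417 = (67.2583, 72.7417)

Rounded to 2 decimal places:

(67.26, 72.74)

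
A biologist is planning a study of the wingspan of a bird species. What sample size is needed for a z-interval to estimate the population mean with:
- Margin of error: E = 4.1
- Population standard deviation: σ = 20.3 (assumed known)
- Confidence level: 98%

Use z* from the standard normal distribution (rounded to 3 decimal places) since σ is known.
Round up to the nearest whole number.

Using z* since population σ is known (z-interval formula).

For 98% confidence, z* = 2.326 (from standard normal table)

Sample size formula for z-interval: n = (z*σ/E)²

n = (2.326 × 20.3 / 4.1)²
  = (11.516537)²
  = 132.6306

Round up to the nearest whole number: n = 133

133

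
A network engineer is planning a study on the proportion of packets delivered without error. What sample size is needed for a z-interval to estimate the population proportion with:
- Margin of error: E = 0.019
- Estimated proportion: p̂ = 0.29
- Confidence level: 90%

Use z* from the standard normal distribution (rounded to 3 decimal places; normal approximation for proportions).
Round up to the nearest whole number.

Using z* for proportion z-interval (normal approximation).

For 90% confidence, z* = 1.645 (from standard normal table)

Sample size formula for proportion z-interval: n = z*²p̂(1-p̂)/E²

n = 1.645² × 0.29 × 0.71 / 0.019²
  = 2.706025 × 0.2059 / 0.000361
  = 1543.4087

Round up to the nearest whole number: n = 1544

1544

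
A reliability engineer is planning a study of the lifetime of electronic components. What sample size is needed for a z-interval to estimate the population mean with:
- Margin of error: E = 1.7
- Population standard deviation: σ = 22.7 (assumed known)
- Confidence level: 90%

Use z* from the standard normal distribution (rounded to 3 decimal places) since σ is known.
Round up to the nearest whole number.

Using z* since population σ is known (z-interval formula).

For 90% confidence, z* = 1.645 (from standard normal table)

Sample size formula for z-interval: n = (z*σ/E)²

n = (1.645 × 22.7 / 1.7)²
  = (21.965588)²
  = 482.4871

Round up to the nearest whole number: n = 483

483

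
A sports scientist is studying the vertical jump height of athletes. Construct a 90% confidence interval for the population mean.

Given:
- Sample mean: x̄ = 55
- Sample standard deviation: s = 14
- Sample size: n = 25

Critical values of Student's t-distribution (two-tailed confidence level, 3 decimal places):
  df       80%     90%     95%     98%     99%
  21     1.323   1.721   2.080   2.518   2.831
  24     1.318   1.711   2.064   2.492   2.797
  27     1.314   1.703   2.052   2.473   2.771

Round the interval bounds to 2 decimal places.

The population standard deviation σ is unknown (only the sample standard deviation s is given), so use a t-interval with df = n - 1 = 25 - 1 = 24.

For 90% confidence with df = 24, t* = 1.711 (from t-table)

Standard error: SE = s/√n = 14/√25 = 2.800000

Margin of error: E = t* × SE = 1.711 × 2.800000 = 4.7908

T-interval: x̄ ± E = 55 ± 4.7908 = (50.2092, 59.7908)

Rounded to 2 decimal places:

(50.21, 59.79)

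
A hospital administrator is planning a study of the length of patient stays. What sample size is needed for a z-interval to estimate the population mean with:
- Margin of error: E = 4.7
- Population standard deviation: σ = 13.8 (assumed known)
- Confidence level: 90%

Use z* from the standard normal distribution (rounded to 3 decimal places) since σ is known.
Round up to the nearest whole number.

Using z* since population σ is known (z-interval formula).

For 90% confidence, z* = 1.645 (from standard normal table)

Sample size formula for z-interval: n = (z*σ/E)²

n = (1.645 × 13.8 / 4.7)²
  = (4.830000)²
  = 23.3289

Round up to the nearest whole number: n = 24

24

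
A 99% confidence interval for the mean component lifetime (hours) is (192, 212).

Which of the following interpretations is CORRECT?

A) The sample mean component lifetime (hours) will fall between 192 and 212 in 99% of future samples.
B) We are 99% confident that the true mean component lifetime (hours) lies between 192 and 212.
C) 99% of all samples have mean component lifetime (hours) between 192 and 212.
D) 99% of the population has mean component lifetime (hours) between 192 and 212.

A confidence interval represents our confidence in the procedure, not a probability statement about the parameter.

Key concept: If we repeated this sampling process many times and computed a 99% CI each time, about 99% of those intervals would contain the true population parameter.

For this specific interval (192, 212):
- Midpoint (point estimate): 202
- Margin of error: 10

The correct interpretation is the one stating confidence that the true parameter lies in the interval — option B.

B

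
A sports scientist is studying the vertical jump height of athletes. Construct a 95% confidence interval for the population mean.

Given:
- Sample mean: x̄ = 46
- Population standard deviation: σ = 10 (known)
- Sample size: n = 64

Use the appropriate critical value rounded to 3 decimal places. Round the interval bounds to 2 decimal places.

The population standard deviation σ is known, so use a z-interval (standard normal critical value).

For 95% confidence, z* = 1.96 (from standard normal table)

Standard error: SE = σ/√n = 10/√64 = 1.250000

Margin of error: E = z* × SE = 1.96 × 1.250000 = 2.4500

Z-interval: x̄ ± E = 46 ± 2.4500 = (43.5500, 48.4500)

Rounded to 2 decimal places:

(43.55, 48.45)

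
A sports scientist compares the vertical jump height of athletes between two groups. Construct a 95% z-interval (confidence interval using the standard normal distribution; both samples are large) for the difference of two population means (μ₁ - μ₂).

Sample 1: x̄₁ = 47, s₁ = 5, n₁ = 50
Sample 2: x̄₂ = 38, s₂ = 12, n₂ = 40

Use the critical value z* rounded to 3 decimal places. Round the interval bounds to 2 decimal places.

Both samples are large (n₁ = 50 ≥ 30, n₂ = 40 ≥ 30), so a z-interval for the difference of means applies.

Point estimate: x̄₁ - x̄₂ = 47 - 38 = 9

Standard error: SE = √(s₁²/n₁ + s₂²/n₂)
= √(5²/50 + 12²/40)
= √(0.500000 + 3.600000)
= 2.024846

For 95% confidence, z* = 1.96 (from standard normal table)
Margin of error: E = z* × SE = 1.96 × 2.024846 = 3.9687

Z-interval: (x̄₁ - x̄₂) ± E = 9 ± 3.9687 = (5.0313, 12.9687)

Rounded to 2 decimal places:

(5.03, 12.97)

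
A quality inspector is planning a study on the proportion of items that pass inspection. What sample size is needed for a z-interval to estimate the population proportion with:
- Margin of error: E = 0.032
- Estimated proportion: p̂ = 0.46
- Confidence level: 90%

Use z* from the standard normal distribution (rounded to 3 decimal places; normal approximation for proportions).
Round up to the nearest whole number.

Using z* for proportion z-interval (normal approximation).

For 90% confidence, z* = 1.645 (from standard normal table)

Sample size formula for proportion z-interval: n = z*²p̂(1-p̂)/E²

n = 1.645² × 0.46 × 0.54 / 0.032²
  = 2.706025 × 0.2484 / 0.001024
  = 656.4225

Round up to the nearest whole number: n = 657

657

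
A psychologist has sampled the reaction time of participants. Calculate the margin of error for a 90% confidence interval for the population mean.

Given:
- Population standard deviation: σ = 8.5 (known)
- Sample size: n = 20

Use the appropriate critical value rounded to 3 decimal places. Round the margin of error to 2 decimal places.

The population standard deviation σ is known, so use the z-interval margin of error formula.

For 90% confidence, z* = 1.645 (from standard normal table)

Margin of error formula for z-interval: E = z* × σ/√n

E = 1.645 × 8.5/√20
  = 1.645 × 1.900658
  = 3.1266

Rounded to 2 decimal places:

3.13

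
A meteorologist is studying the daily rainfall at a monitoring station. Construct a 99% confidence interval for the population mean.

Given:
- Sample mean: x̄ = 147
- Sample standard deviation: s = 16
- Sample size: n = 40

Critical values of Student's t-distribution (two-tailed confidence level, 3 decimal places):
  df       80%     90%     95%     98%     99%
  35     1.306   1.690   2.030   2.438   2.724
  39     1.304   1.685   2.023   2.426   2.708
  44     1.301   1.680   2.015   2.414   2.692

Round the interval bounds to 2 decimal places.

The population standard deviation σ is unknown (only the sample standard deviation s is given), so use a t-interval with df = n - 1 = 40 - 1 = 39.

For 99% confidence with df = 39, t* = 2.708 (from t-table)

Standard error: SE = s/√n = 16/√40 = 2.529822

Margin of error: E = t* × SE = 2.708 × 2.529822 = 6.8508

T-interval: x̄ ± E = 147 ± 6.8508 = (140.1492, 153.8508)

Rounded to 2 decimal places:

(140.15, 153.85)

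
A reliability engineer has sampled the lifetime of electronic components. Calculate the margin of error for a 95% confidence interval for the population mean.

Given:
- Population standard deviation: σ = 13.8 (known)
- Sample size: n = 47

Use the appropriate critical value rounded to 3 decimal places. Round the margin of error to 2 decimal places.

The population standard deviation σ is known, so use the z-interval margin of error formula.

For 95% confidence, z* = 1.96 (from standard normal table)

Margin of error formula for z-interval: E = z* × σ/√n

E = 1.96 × 13.8/√47
  = 1.96 × 2.012937
  = 3.9454

Rounded to 2 decimal places:

3.95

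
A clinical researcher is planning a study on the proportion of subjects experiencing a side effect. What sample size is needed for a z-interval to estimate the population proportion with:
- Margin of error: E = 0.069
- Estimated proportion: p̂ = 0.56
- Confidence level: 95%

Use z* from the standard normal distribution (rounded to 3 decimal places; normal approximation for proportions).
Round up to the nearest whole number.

Using z* for proportion z-interval (normal approximation).

For 95% confidence, z* = 1.96 (from standard normal table)

Sample size formula for proportion z-interval: n = z*²p̂(1-p̂)/E²

n = 1.96² × 0.56 × 0.44 / 0.069²
  = 3.8416 × 0.2464 / 0.004761
  = 198.8175

Round up to the nearest whole number: n = 199

199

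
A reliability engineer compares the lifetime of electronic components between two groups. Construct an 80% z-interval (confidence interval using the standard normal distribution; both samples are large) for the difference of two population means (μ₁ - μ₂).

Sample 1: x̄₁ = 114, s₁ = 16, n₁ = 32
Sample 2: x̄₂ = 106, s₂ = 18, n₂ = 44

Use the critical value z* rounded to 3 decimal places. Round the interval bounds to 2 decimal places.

Both samples are large (n₁ = 32 ≥ 30, n₂ = 44 ≥ 30), so a z-interval for the difference of means applies.

Point estimate: x̄₁ - x̄₂ = 114 - 106 = 8

Standard error: SE = √(s₁²/n₁ + s₂²/n₂)
= √(16²/32 + 18²/44)
= √(8.0000000 + 7.3636364)
= 3.9196475

For 80% confidence, z* = 1.282 (from standard normal table)
Margin of error: E = z* × SE = 1.282 × 3.9196475 = 5.02499

Z-interval: (x̄₁ - x̄₂) ± E = 8 ± 5.02499 = (2.97501, 13.02499)

Rounded to 2 decimal places:

(2.98, 13.02)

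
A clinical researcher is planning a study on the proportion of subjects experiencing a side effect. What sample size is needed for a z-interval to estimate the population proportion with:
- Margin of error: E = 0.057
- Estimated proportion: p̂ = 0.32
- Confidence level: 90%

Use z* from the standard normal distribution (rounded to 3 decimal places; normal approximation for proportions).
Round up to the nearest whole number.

Using z* for proportion z-interval (normal approximation).

For 90% confidence, z* = 1.645 (from standard normal table)

Sample size formula for proportion z-interval: n = z*²p̂(1-p̂)/E²

n = 1.645² × 0.32 × 0.68 / 0.057²
  = 2.706025 × 0.2176 / 0.003249
  = 181.2345

Round up to the nearest whole number: n = 182

182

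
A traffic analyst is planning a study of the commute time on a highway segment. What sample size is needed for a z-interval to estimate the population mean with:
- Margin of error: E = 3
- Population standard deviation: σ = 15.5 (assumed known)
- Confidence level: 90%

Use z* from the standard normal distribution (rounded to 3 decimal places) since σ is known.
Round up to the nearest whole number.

Using z* since population σ is known (z-interval formula).

For 90% confidence, z* = 1.645 (from standard normal table)

Sample size formula for z-interval: n = (z*σ/E)²

n = (1.645 × 15.5 / 3)²
  = (8.499167)²
  = 72.2358

Round up to the nearest whole number: n = 73

73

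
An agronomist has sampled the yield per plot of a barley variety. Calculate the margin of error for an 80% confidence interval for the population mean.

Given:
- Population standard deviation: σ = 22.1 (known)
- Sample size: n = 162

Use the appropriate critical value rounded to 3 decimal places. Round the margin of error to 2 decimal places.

The population standard deviation σ is known, so use the z-interval margin of error formula.

For 80% confidence, z* = 1.282 (from standard normal table)

Margin of error formula for z-interval: E = z* × σ/√n

E = 1.282 × 22.1/√162
  = 1.282 × 1.736340
  = 2.2260

Rounded to 2 decimal places:

2.23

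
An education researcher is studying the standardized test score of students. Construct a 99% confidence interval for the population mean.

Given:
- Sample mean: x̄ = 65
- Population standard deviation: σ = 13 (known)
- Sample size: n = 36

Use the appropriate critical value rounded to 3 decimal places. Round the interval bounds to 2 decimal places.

The population standard deviation σ is known, so use a z-interval (standard normal critical value).

For 99% confidence, z* = 2.576 (from standard normal table)

Standard error: SE = σ/√n = 13/√36 = 2.166667

Margin of error: E = z* × SE = 2.576 × 2.166667 = 5.5813

Z-interval: x̄ ± E = 65 ± 5.5813 = (59.4187, 70.5813)

Rounded to 2 decimal places:

(59.42, 70.58)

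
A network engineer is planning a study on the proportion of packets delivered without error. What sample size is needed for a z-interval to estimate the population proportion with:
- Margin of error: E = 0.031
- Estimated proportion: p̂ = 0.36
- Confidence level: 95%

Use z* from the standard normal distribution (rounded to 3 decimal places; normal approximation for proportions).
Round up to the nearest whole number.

Using z* for proportion z-interval (normal approximation).

For 95% confidence, z* = 1.96 (from standard normal table)

Sample size formula for proportion z-interval: n = z*²p̂(1-p̂)/E²

n = 1.96² × 0.36 × 0.64 / 0.031²
  = 3.8416 × 0.2304 / 0.000961
  = 921.0246

Round up to the nearest whole number: n = 922

922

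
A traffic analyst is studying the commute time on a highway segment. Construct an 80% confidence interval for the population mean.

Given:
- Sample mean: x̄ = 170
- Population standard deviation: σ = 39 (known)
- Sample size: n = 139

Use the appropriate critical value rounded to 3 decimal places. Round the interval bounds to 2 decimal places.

The population standard deviation σ is known, so use a z-interval (standard normal critical value).

For 80% confidence, z* = 1.282 (from standard normal table)

Standard error: SE = σ/√n = 39/√139 = 3.307937

Margin of error: E = z* × SE = 1.282 × 3.307937 = 4.2408

Z-interval: x̄ ± E = 170 ± 4.2408 = (165.7592, 174.2408)

Rounded to 2 decimal places:

(165.76, 174.24)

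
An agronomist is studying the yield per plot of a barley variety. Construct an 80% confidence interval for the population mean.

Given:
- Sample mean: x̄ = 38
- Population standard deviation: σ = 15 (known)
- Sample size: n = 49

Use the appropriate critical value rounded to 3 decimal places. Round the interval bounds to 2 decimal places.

The population standard deviation σ is known, so use a z-interval (standard normal critical value).

For 80% confidence, z* = 1.282 (from standard normal table)

Standard error: SE = σ/√n = 15/√49 = 2.142857

Margin of error: E = z* × SE = 1.282 × 2.142857 = 2.7471

Z-interval: x̄ ± E = 38 ± 2.7471 = (35.2529, 40.7471)

Rounded to 2 decimal places:

(35.25, 40.75)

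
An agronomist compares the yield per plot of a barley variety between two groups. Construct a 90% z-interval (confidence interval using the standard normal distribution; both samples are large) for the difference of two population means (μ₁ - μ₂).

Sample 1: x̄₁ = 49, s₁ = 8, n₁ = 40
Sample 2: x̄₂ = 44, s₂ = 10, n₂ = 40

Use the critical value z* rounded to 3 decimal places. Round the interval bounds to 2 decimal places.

Both samples are large (n₁ = 40 ≥ 30, n₂ = 40 ≥ 30), so a z-interval for the difference of means applies.

Point estimate: x̄₁ - x̄₂ = 49 - 44 = 5

Standard error: SE = √(s₁²/n₁ + s₂²/n₂)
= √(8²/40 + 10²/40)
= √(1.600000 + 2.500000)
= 2.024846

For 90% confidence, z* = 1.645 (from standard normal table)
Margin of error: E = z* × SE = 1.645 × 2.024846 = 3.3309

Z-interval: (x̄₁ - x̄₂) ± E = 5 ± 3.3309 = (1.6691, 8.3309)

Rounded to 2 decimal places:

(1.67, 8.33)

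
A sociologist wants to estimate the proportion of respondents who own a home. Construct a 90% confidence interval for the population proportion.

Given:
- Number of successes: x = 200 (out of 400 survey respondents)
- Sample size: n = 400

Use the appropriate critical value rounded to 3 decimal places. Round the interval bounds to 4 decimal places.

Sample proportion: p̂ = 200/400 = 0.500000

Check conditions for normal approximation:
  np̂ = 200 ≥ 10 ✓
  n(1-p̂) = 200 ≥ 10 ✓

The sample is large enough, so use a z-interval (normal approximation) for the proportion.

For 90% confidence, z* = 1.645 (from standard normal table)

Standard error: SE = √(p̂(1-p̂)/n) = √(0.500000×0.500000/400) = 0.02500000

Margin of error: E = z* × SE = 1.645 × 0.02500000 = 0.041125

Z-interval: p̂ ± E = 0.500000 ± 0.041125 = (0.458875, 0.541125)

Rounded to 4 decimal places:

(0.4589, 0.5411)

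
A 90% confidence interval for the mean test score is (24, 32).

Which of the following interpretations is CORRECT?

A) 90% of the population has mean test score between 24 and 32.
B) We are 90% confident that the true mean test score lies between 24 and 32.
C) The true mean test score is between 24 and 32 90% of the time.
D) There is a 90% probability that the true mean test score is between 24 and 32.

A confidence interval represents our confidence in the procedure, not a probability statement about the parameter.

Key concept: If we repeated this sampling process many times and computed a 90% CI each time, about 90% of those intervals would contain the true population parameter.

For this specific interval (24, 32):
- Midpoint (point estimate): 28
- Margin of error: 4

The correct interpretation is the one stating confidence that the true parameter lies in the interval — option B.

B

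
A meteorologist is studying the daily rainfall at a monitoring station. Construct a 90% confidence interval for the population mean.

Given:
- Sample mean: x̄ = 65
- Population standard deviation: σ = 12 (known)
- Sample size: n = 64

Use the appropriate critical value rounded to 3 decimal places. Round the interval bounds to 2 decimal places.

The population standard deviation σ is known, so use a z-interval (standard normal critical value).

For 90% confidence, z* = 1.645 (from standard normal table)

Standard error: SE = σ/√n = 12/√64 = 1.500000

Margin of error: E = z* × SE = 1.645 × 1.500000 = 2.4675

Z-interval: x̄ ± E = 65 ± 2.4675 = (62.5325, 67.4675)

Rounded to 2 decimal places:

(62.53, 67.47)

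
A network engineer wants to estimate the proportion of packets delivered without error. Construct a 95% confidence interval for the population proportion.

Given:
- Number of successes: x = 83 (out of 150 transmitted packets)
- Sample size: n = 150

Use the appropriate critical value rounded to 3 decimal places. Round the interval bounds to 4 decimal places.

Sample proportion: p̂ = 83/150 = 0.553333

Check conditions for normal approximation:
  np̂ = 83 ≥ 10 ✓
  n(1-p̂) = 67 ≥ 10 ✓

The sample is large enough, so use a z-interval (normal approximation) for the proportion.

For 95% confidence, z* = 1.96 (from standard normal table)

Standard error: SE = √(p̂(1-p̂)/n) = √(0.553333×0.446667/150) = 0.04059192

Margin of error: E = z* × SE = 1.96 × 0.04059192 = 0.079560

Z-interval: p̂ ± E = 0.553333 ± 0.079560 = (0.473773, 0.632893)

Rounded to 4 decimal places:

(0.4738, 0.6329)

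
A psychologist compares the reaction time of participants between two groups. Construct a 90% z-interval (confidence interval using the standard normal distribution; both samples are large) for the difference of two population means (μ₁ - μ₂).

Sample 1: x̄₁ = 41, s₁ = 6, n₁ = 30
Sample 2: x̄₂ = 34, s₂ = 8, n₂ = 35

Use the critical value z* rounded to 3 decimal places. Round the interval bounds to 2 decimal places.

Both samples are large (n₁ = 30 ≥ 30, n₂ = 35 ≥ 30), so a z-interval for the difference of means applies.

Point estimate: x̄₁ - x̄₂ = 41 - 34 = 7

Standard error: SE = √(s₁²/n₁ + s₂²/n₂)
= √(6²/30 + 8²/35)
= √(1.200000 + 1.828571)
= 1.740279

For 90% confidence, z* = 1.645 (from standard normal table)
Margin of error: E = z* × SE = 1.645 × 1.740279 = 2.8628

Z-interval: (x̄₁ - x̄₂) ± E = 7 ± 2.8628 = (4.1372, 9.8628)

Rounded to 2 decimal places:

(4.14, 9.86)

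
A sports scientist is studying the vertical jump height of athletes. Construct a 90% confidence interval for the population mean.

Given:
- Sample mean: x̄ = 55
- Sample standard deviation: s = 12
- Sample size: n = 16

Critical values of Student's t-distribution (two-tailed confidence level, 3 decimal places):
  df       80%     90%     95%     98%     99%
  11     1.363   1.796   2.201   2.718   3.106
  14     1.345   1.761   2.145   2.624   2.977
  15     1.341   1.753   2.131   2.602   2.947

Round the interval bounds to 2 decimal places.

The population standard deviation σ is unknown (only the sample standard deviation s is given), so use a t-interval with df = n - 1 = 16 - 1 = 15.

For 90% confidence with df = 15, t* = 1.753 (from t-table)

Standard error: SE = s/√n = 12/√16 = 3.000000

Margin of error: E = t* × SE = 1.753 × 3.000000 = 5.2590

T-interval: x̄ ± E = 55 ± 5.2590 = (49.7410, 60.2590)

Rounded to 2 decimal places:

(49.74, 60.26)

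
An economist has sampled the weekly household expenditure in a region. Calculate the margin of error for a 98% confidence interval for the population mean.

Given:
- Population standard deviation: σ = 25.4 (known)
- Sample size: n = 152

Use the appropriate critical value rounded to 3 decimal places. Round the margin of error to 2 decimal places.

The population standard deviation σ is known, so use the z-interval margin of error formula.

For 98% confidence, z* = 2.326 (from standard normal table)

Margin of error formula for z-interval: E = z* × σ/√n

E = 2.326 × 25.4/√152
  = 2.326 × 2.060212
  = 4.7921

Rounded to 2 decimal places:

4.79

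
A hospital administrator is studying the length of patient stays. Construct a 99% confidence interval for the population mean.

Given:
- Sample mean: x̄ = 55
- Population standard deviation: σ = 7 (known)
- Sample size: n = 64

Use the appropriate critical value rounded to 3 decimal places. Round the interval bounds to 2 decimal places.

The population standard deviation σ is known, so use a z-interval (standard normal critical value).

For 99% confidence, z* = 2.576 (from standard normal table)

Standard error: SE = σ/√n = 7/√64 = 0.875000

Margin of error: E = z* × SE = 2.576 × 0.875000 = 2.2540

Z-interval: x̄ ± E = 55 ± 2.2540 = (52.7460, 57.2540)

Rounded to 2 decimal places:

(52.75, 57.25)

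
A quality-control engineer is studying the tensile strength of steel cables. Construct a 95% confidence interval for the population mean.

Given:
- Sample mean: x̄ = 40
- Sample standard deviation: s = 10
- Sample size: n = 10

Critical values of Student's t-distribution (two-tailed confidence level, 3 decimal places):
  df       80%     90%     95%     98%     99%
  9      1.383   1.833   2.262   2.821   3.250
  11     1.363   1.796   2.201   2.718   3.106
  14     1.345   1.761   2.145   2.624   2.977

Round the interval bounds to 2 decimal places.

The population standard deviation σ is unknown (only the sample standard deviation s is given), so use a t-interval with df = n - 1 = 10 - 1 = 9.

For 95% confidence with df = 9, t* = 2.262 (from t-table)

Standard error: SE = s/√n = 10/√10 = 3.162278

Margin of error: E = t* × SE = 2.262 × 3.162278 = 7.1531

T-interval: x̄ ± E = 40 ± 7.1531 = (32.8469, 47.1531)

Rounded to 2 decimal places:

(32.85, 47.15)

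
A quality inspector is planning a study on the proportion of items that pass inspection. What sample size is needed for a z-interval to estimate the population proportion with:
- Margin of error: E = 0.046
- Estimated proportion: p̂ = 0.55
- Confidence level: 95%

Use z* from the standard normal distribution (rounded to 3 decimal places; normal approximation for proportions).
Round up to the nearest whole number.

Using z* for proportion z-interval (normal approximation).

For 95% confidence, z* = 1.96 (from standard normal table)

Sample size formula for proportion z-interval: n = z*²p̂(1-p̂)/E²

n = 1.96² × 0.55 × 0.45 / 0.046²
  = 3.8416 × 0.2475 / 0.002116
  = 449.3365

Round up to the nearest whole number: n = 450

450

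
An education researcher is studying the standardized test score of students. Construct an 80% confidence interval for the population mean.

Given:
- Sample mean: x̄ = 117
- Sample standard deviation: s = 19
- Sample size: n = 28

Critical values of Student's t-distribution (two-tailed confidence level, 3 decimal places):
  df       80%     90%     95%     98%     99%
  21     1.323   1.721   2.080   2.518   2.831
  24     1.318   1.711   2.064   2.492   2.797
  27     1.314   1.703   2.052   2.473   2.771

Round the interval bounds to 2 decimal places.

The population standard deviation σ is unknown (only the sample standard deviation s is given), so use a t-interval with df = n - 1 = 28 - 1 = 27.

For 80% confidence with df = 27, t* = 1.314 (from t-table)

Standard error: SE = s/√n = 19/√28 = 3.590662

Margin of error: E = t* × SE = 1.314 × 3.590662 = 4.7181

T-interval: x̄ ± E = 117 ± 4.7181 = (112.2819, 121.7181)

Rounded to 2 decimal places:

(112.28, 121.72)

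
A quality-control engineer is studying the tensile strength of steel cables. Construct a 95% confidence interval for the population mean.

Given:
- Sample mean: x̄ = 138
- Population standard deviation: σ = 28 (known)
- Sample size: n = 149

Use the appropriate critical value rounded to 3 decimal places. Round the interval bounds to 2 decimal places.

The population standard deviation σ is known, so use a z-interval (standard normal critical value).

For 95% confidence, z* = 1.96 (from standard normal table)

Standard error: SE = σ/√n = 28/√149 = 2.293849

Margin of error: E = z* × SE = 1.96 × 2.293849 = 4.4959

Z-interval: x̄ ± E = 138 ± 4.4959 = (133.5041, 142.4959)

Rounded to 2 decimal places:

(133.50, 142.50)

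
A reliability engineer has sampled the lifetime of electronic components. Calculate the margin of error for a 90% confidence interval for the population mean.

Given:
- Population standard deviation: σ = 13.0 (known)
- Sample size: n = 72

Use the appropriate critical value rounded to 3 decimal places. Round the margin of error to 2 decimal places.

The population standard deviation σ is known, so use the z-interval margin of error formula.

For 90% confidence, z* = 1.645 (from standard normal table)

Margin of error formula for z-interval: E = z* × σ/√n

E = 1.645 × 13.0/√72
  = 1.645 × 1.532065
  = 2.5202

Rounded to 2 decimal places:

2.52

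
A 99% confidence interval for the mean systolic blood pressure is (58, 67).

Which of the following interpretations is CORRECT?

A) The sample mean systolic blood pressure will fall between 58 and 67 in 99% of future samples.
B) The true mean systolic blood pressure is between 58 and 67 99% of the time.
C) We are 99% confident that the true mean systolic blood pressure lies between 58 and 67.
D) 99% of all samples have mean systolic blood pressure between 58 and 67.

A confidence interval represents our confidence in the procedure, not a probability statement about the parameter.

Key concept: If we repeated this sampling process many times and computed a 99% CI each time, about 99% of those intervals would contain the true population parameter.

For this specific interval (58, 67):
- Midpoint (point estimate): 62.5
- Margin of error: 4.5

The correct interpretation is the one stating confidence that the true parameter lies in the interval — option C.

C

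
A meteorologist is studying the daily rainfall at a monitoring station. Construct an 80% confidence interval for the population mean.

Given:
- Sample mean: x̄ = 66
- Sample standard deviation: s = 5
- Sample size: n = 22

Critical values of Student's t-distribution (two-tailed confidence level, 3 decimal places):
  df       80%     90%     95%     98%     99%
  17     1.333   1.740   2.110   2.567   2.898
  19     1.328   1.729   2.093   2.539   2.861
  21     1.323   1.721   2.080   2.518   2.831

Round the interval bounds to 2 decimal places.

The population standard deviation σ is unknown (only the sample standard deviation s is given), so use a t-interval with df = n - 1 = 22 - 1 = 21.

For 80% confidence with df = 21, t* = 1.323 (from t-table)

Standard error: SE = s/√n = 5/√22 = 1.066004

Margin of error: E = t* × SE = 1.323 × 1.066004 = 1.4103

T-interval: x̄ ± E = 66 ± 1.4103 = (64.5897, 67.4103)

Rounded to 2 decimal places:

(64.59, 67.41)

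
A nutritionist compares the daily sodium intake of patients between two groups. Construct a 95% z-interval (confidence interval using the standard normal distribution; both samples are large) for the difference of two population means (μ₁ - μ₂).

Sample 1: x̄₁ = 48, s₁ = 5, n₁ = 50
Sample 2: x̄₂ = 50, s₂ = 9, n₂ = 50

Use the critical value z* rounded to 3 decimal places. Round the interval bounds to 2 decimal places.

Both samples are large (n₁ = 50 ≥ 30, n₂ = 50 ≥ 30), so a z-interval for the difference of means applies.

Point estimate: x̄₁ - x̄₂ = 48 - 50 = -2

Standard error: SE = √(s₁²/n₁ + s₂²/n₂)
= √(5²/50 + 9²/50)
= √(0.500000 + 1.620000)
= 1.456022

For 95% confidence, z* = 1.96 (from standard normal table)
Margin of error: E = z* × SE = 1.96 × 1.456022 = 2.8538

Z-interval: (x̄₁ - x̄₂) ± E = -2 ± 2.8538 = (-4.8538, 0.8538)

Rounded to 2 decimal places:

(-4.85, 0.85)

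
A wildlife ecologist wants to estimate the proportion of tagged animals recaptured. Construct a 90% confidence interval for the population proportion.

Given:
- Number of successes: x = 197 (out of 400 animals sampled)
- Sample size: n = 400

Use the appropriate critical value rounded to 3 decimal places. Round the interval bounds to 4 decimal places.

Sample proportion: p̂ = 197/400 = 0.492500

Check conditions for normal approximation:
  np̂ = 197 ≥ 10 ✓
  n(1-p̂) = 203 ≥ 10 ✓

The sample is large enough, so use a z-interval (normal approximation) for the proportion.

For 90% confidence, z* = 1.645 (from standard normal table)

Standard error: SE = √(p̂(1-p̂)/n) = √(0.492500×0.507500/400) = 0.02499719

Margin of error: E = z* × SE = 1.645 × 0.02499719 = 0.041120

Z-interval: p̂ ± E = 0.492500 ± 0.041120 = (0.451380, 0.533620)

Rounded to 4 decimal places:

(0.4514, 0.5336)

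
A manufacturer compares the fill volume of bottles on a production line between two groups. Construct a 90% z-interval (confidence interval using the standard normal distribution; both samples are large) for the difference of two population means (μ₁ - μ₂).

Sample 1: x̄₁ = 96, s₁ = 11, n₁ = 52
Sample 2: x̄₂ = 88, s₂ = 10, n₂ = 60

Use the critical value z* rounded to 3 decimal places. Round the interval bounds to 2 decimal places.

Both samples are large (n₁ = 52 ≥ 30, n₂ = 60 ≥ 30), so a z-interval for the difference of means applies.

Point estimate: x̄₁ - x̄₂ = 96 - 88 = 8

Standard error: SE = √(s₁²/n₁ + s₂²/n₂)
= √(11²/52 + 10²/60)
= √(2.326923 + 1.666667)
= 1.998397

For 90% confidence, z* = 1.645 (from standard normal table)
Margin of error: E = z* × SE = 1.645 × 1.998397 = 3.2874

Z-interval: (x̄₁ - x̄₂) ± E = 8 ± 3.2874 = (4.7126, 11.2874)

Rounded to 2 decimal places:

(4.71, 11.29)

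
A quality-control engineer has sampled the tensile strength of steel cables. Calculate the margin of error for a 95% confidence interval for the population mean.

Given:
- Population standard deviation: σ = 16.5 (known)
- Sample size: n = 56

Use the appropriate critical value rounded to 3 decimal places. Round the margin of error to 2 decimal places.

The population standard deviation σ is known, so use the z-interval margin of error formula.

For 95% confidence, z* = 1.96 (from standard normal table)

Margin of error formula for z-interval: E = z* × σ/√n

E = 1.96 × 16.5/√56
  = 1.96 × 2.204905
  = 4.3216

Rounded to 2 decimal places:

4.32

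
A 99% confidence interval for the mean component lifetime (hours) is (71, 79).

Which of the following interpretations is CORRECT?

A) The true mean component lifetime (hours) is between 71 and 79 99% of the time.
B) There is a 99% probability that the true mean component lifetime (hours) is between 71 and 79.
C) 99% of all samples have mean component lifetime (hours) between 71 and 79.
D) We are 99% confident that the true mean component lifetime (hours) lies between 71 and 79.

A confidence interval represents our confidence in the procedure, not a probability statement about the parameter.

Key concept: If we repeated this sampling process many times and computed a 99% CI each time, about 99% of those intervals would contain the true population parameter.

For this specific interval (71, 79):
- Midpoint (point estimate): 75
- Margin of error: 4

The correct interpretation is the one stating confidence that the true parameter lies in the interval — option D.

D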